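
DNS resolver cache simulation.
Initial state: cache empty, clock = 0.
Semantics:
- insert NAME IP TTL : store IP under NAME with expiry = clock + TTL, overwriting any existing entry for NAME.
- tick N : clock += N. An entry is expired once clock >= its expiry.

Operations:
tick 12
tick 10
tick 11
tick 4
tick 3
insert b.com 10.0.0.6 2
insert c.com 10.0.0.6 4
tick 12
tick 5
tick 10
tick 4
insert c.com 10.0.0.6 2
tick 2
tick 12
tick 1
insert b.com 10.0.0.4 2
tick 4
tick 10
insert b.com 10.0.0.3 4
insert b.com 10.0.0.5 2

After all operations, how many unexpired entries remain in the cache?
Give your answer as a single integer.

Answer: 1

Derivation:
Op 1: tick 12 -> clock=12.
Op 2: tick 10 -> clock=22.
Op 3: tick 11 -> clock=33.
Op 4: tick 4 -> clock=37.
Op 5: tick 3 -> clock=40.
Op 6: insert b.com -> 10.0.0.6 (expiry=40+2=42). clock=40
Op 7: insert c.com -> 10.0.0.6 (expiry=40+4=44). clock=40
Op 8: tick 12 -> clock=52. purged={b.com,c.com}
Op 9: tick 5 -> clock=57.
Op 10: tick 10 -> clock=67.
Op 11: tick 4 -> clock=71.
Op 12: insert c.com -> 10.0.0.6 (expiry=71+2=73). clock=71
Op 13: tick 2 -> clock=73. purged={c.com}
Op 14: tick 12 -> clock=85.
Op 15: tick 1 -> clock=86.
Op 16: insert b.com -> 10.0.0.4 (expiry=86+2=88). clock=86
Op 17: tick 4 -> clock=90. purged={b.com}
Op 18: tick 10 -> clock=100.
Op 19: insert b.com -> 10.0.0.3 (expiry=100+4=104). clock=100
Op 20: insert b.com -> 10.0.0.5 (expiry=100+2=102). clock=100
Final cache (unexpired): {b.com} -> size=1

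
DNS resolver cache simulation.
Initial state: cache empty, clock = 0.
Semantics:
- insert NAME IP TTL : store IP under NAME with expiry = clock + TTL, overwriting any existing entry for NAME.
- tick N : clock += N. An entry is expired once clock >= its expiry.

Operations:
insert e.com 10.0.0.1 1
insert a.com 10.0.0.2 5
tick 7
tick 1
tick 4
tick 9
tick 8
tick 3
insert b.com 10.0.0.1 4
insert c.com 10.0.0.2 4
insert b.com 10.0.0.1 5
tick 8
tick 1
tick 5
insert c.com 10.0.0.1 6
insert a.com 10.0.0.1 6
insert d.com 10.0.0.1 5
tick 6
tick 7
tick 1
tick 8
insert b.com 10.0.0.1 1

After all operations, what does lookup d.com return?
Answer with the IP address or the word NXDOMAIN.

Answer: NXDOMAIN

Derivation:
Op 1: insert e.com -> 10.0.0.1 (expiry=0+1=1). clock=0
Op 2: insert a.com -> 10.0.0.2 (expiry=0+5=5). clock=0
Op 3: tick 7 -> clock=7. purged={a.com,e.com}
Op 4: tick 1 -> clock=8.
Op 5: tick 4 -> clock=12.
Op 6: tick 9 -> clock=21.
Op 7: tick 8 -> clock=29.
Op 8: tick 3 -> clock=32.
Op 9: insert b.com -> 10.0.0.1 (expiry=32+4=36). clock=32
Op 10: insert c.com -> 10.0.0.2 (expiry=32+4=36). clock=32
Op 11: insert b.com -> 10.0.0.1 (expiry=32+5=37). clock=32
Op 12: tick 8 -> clock=40. purged={b.com,c.com}
Op 13: tick 1 -> clock=41.
Op 14: tick 5 -> clock=46.
Op 15: insert c.com -> 10.0.0.1 (expiry=46+6=52). clock=46
Op 16: insert a.com -> 10.0.0.1 (expiry=46+6=52). clock=46
Op 17: insert d.com -> 10.0.0.1 (expiry=46+5=51). clock=46
Op 18: tick 6 -> clock=52. purged={a.com,c.com,d.com}
Op 19: tick 7 -> clock=59.
Op 20: tick 1 -> clock=60.
Op 21: tick 8 -> clock=68.
Op 22: insert b.com -> 10.0.0.1 (expiry=68+1=69). clock=68
lookup d.com: not in cache (expired or never inserted)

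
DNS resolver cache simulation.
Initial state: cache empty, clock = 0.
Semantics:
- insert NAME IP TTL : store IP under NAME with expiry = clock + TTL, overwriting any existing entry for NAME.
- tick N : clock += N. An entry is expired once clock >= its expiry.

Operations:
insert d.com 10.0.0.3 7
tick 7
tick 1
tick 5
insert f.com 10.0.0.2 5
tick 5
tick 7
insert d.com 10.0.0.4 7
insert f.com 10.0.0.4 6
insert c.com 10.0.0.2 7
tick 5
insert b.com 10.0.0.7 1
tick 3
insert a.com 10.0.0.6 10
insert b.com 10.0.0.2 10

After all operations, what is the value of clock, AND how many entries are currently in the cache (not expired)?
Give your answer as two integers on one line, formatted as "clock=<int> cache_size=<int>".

Answer: clock=33 cache_size=2

Derivation:
Op 1: insert d.com -> 10.0.0.3 (expiry=0+7=7). clock=0
Op 2: tick 7 -> clock=7. purged={d.com}
Op 3: tick 1 -> clock=8.
Op 4: tick 5 -> clock=13.
Op 5: insert f.com -> 10.0.0.2 (expiry=13+5=18). clock=13
Op 6: tick 5 -> clock=18. purged={f.com}
Op 7: tick 7 -> clock=25.
Op 8: insert d.com -> 10.0.0.4 (expiry=25+7=32). clock=25
Op 9: insert f.com -> 10.0.0.4 (expiry=25+6=31). clock=25
Op 10: insert c.com -> 10.0.0.2 (expiry=25+7=32). clock=25
Op 11: tick 5 -> clock=30.
Op 12: insert b.com -> 10.0.0.7 (expiry=30+1=31). clock=30
Op 13: tick 3 -> clock=33. purged={b.com,c.com,d.com,f.com}
Op 14: insert a.com -> 10.0.0.6 (expiry=33+10=43). clock=33
Op 15: insert b.com -> 10.0.0.2 (expiry=33+10=43). clock=33
Final clock = 33
Final cache (unexpired): {a.com,b.com} -> size=2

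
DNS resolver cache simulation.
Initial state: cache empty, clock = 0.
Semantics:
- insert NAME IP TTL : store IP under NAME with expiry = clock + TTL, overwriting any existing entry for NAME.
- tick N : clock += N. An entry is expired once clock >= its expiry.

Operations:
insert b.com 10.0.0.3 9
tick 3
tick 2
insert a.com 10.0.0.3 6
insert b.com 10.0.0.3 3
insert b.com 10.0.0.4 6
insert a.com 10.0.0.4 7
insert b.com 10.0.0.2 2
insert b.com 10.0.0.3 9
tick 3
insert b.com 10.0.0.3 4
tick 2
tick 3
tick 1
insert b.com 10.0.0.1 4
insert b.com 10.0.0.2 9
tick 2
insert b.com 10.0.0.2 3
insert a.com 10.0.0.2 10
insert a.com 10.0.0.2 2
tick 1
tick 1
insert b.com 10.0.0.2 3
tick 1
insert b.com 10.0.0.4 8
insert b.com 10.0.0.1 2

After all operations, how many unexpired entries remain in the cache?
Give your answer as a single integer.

Answer: 1

Derivation:
Op 1: insert b.com -> 10.0.0.3 (expiry=0+9=9). clock=0
Op 2: tick 3 -> clock=3.
Op 3: tick 2 -> clock=5.
Op 4: insert a.com -> 10.0.0.3 (expiry=5+6=11). clock=5
Op 5: insert b.com -> 10.0.0.3 (expiry=5+3=8). clock=5
Op 6: insert b.com -> 10.0.0.4 (expiry=5+6=11). clock=5
Op 7: insert a.com -> 10.0.0.4 (expiry=5+7=12). clock=5
Op 8: insert b.com -> 10.0.0.2 (expiry=5+2=7). clock=5
Op 9: insert b.com -> 10.0.0.3 (expiry=5+9=14). clock=5
Op 10: tick 3 -> clock=8.
Op 11: insert b.com -> 10.0.0.3 (expiry=8+4=12). clock=8
Op 12: tick 2 -> clock=10.
Op 13: tick 3 -> clock=13. purged={a.com,b.com}
Op 14: tick 1 -> clock=14.
Op 15: insert b.com -> 10.0.0.1 (expiry=14+4=18). clock=14
Op 16: insert b.com -> 10.0.0.2 (expiry=14+9=23). clock=14
Op 17: tick 2 -> clock=16.
Op 18: insert b.com -> 10.0.0.2 (expiry=16+3=19). clock=16
Op 19: insert a.com -> 10.0.0.2 (expiry=16+10=26). clock=16
Op 20: insert a.com -> 10.0.0.2 (expiry=16+2=18). clock=16
Op 21: tick 1 -> clock=17.
Op 22: tick 1 -> clock=18. purged={a.com}
Op 23: insert b.com -> 10.0.0.2 (expiry=18+3=21). clock=18
Op 24: tick 1 -> clock=19.
Op 25: insert b.com -> 10.0.0.4 (expiry=19+8=27). clock=19
Op 26: insert b.com -> 10.0.0.1 (expiry=19+2=21). clock=19
Final cache (unexpired): {b.com} -> size=1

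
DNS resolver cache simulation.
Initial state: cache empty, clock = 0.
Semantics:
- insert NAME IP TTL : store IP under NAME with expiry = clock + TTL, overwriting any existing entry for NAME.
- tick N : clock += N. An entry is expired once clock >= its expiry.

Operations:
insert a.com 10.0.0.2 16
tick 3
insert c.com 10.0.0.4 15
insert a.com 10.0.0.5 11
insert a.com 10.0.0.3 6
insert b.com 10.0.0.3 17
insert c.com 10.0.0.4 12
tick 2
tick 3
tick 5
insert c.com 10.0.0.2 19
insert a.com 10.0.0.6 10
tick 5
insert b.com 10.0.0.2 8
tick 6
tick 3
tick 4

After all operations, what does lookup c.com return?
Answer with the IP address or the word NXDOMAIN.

Answer: 10.0.0.2

Derivation:
Op 1: insert a.com -> 10.0.0.2 (expiry=0+16=16). clock=0
Op 2: tick 3 -> clock=3.
Op 3: insert c.com -> 10.0.0.4 (expiry=3+15=18). clock=3
Op 4: insert a.com -> 10.0.0.5 (expiry=3+11=14). clock=3
Op 5: insert a.com -> 10.0.0.3 (expiry=3+6=9). clock=3
Op 6: insert b.com -> 10.0.0.3 (expiry=3+17=20). clock=3
Op 7: insert c.com -> 10.0.0.4 (expiry=3+12=15). clock=3
Op 8: tick 2 -> clock=5.
Op 9: tick 3 -> clock=8.
Op 10: tick 5 -> clock=13. purged={a.com}
Op 11: insert c.com -> 10.0.0.2 (expiry=13+19=32). clock=13
Op 12: insert a.com -> 10.0.0.6 (expiry=13+10=23). clock=13
Op 13: tick 5 -> clock=18.
Op 14: insert b.com -> 10.0.0.2 (expiry=18+8=26). clock=18
Op 15: tick 6 -> clock=24. purged={a.com}
Op 16: tick 3 -> clock=27. purged={b.com}
Op 17: tick 4 -> clock=31.
lookup c.com: present, ip=10.0.0.2 expiry=32 > clock=31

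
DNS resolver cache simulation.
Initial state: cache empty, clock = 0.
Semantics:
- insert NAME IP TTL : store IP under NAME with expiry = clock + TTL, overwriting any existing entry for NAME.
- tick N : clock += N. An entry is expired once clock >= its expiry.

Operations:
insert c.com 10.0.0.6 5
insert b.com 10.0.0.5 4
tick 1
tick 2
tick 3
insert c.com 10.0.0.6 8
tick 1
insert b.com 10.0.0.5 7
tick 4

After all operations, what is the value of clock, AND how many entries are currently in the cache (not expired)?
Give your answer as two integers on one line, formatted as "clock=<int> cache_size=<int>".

Op 1: insert c.com -> 10.0.0.6 (expiry=0+5=5). clock=0
Op 2: insert b.com -> 10.0.0.5 (expiry=0+4=4). clock=0
Op 3: tick 1 -> clock=1.
Op 4: tick 2 -> clock=3.
Op 5: tick 3 -> clock=6. purged={b.com,c.com}
Op 6: insert c.com -> 10.0.0.6 (expiry=6+8=14). clock=6
Op 7: tick 1 -> clock=7.
Op 8: insert b.com -> 10.0.0.5 (expiry=7+7=14). clock=7
Op 9: tick 4 -> clock=11.
Final clock = 11
Final cache (unexpired): {b.com,c.com} -> size=2

Answer: clock=11 cache_size=2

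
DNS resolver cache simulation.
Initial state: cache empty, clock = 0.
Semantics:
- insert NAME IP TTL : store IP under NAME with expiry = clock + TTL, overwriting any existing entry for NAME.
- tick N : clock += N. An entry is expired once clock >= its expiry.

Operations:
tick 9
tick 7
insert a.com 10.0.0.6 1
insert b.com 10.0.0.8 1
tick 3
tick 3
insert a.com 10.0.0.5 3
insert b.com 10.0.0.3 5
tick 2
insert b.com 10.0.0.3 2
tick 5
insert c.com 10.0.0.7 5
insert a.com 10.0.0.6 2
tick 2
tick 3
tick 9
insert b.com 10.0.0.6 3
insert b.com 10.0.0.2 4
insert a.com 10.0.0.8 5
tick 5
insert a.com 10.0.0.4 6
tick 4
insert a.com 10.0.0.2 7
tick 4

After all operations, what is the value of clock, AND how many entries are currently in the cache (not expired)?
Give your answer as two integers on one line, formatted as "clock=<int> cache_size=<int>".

Op 1: tick 9 -> clock=9.
Op 2: tick 7 -> clock=16.
Op 3: insert a.com -> 10.0.0.6 (expiry=16+1=17). clock=16
Op 4: insert b.com -> 10.0.0.8 (expiry=16+1=17). clock=16
Op 5: tick 3 -> clock=19. purged={a.com,b.com}
Op 6: tick 3 -> clock=22.
Op 7: insert a.com -> 10.0.0.5 (expiry=22+3=25). clock=22
Op 8: insert b.com -> 10.0.0.3 (expiry=22+5=27). clock=22
Op 9: tick 2 -> clock=24.
Op 10: insert b.com -> 10.0.0.3 (expiry=24+2=26). clock=24
Op 11: tick 5 -> clock=29. purged={a.com,b.com}
Op 12: insert c.com -> 10.0.0.7 (expiry=29+5=34). clock=29
Op 13: insert a.com -> 10.0.0.6 (expiry=29+2=31). clock=29
Op 14: tick 2 -> clock=31. purged={a.com}
Op 15: tick 3 -> clock=34. purged={c.com}
Op 16: tick 9 -> clock=43.
Op 17: insert b.com -> 10.0.0.6 (expiry=43+3=46). clock=43
Op 18: insert b.com -> 10.0.0.2 (expiry=43+4=47). clock=43
Op 19: insert a.com -> 10.0.0.8 (expiry=43+5=48). clock=43
Op 20: tick 5 -> clock=48. purged={a.com,b.com}
Op 21: insert a.com -> 10.0.0.4 (expiry=48+6=54). clock=48
Op 22: tick 4 -> clock=52.
Op 23: insert a.com -> 10.0.0.2 (expiry=52+7=59). clock=52
Op 24: tick 4 -> clock=56.
Final clock = 56
Final cache (unexpired): {a.com} -> size=1

Answer: clock=56 cache_size=1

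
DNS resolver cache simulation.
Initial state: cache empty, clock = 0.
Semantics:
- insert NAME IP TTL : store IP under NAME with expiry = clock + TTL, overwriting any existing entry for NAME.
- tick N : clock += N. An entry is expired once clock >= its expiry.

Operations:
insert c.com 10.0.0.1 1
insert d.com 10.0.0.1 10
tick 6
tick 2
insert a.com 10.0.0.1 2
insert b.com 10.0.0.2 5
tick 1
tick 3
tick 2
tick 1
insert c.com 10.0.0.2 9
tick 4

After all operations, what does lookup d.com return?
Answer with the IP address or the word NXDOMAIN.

Answer: NXDOMAIN

Derivation:
Op 1: insert c.com -> 10.0.0.1 (expiry=0+1=1). clock=0
Op 2: insert d.com -> 10.0.0.1 (expiry=0+10=10). clock=0
Op 3: tick 6 -> clock=6. purged={c.com}
Op 4: tick 2 -> clock=8.
Op 5: insert a.com -> 10.0.0.1 (expiry=8+2=10). clock=8
Op 6: insert b.com -> 10.0.0.2 (expiry=8+5=13). clock=8
Op 7: tick 1 -> clock=9.
Op 8: tick 3 -> clock=12. purged={a.com,d.com}
Op 9: tick 2 -> clock=14. purged={b.com}
Op 10: tick 1 -> clock=15.
Op 11: insert c.com -> 10.0.0.2 (expiry=15+9=24). clock=15
Op 12: tick 4 -> clock=19.
lookup d.com: not in cache (expired or never inserted)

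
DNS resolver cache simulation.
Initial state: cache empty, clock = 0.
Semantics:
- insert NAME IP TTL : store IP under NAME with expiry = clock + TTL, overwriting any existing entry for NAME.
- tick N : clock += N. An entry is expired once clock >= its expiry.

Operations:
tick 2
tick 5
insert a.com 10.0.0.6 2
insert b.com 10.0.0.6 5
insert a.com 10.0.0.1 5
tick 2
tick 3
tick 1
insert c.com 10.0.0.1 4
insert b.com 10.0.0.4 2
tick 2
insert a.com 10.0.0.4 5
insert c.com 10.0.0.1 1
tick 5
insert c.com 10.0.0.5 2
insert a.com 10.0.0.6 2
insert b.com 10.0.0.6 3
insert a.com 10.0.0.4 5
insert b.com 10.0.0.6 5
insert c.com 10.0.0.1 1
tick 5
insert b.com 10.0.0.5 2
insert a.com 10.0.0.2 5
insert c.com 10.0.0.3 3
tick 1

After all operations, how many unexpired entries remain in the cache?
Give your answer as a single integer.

Answer: 3

Derivation:
Op 1: tick 2 -> clock=2.
Op 2: tick 5 -> clock=7.
Op 3: insert a.com -> 10.0.0.6 (expiry=7+2=9). clock=7
Op 4: insert b.com -> 10.0.0.6 (expiry=7+5=12). clock=7
Op 5: insert a.com -> 10.0.0.1 (expiry=7+5=12). clock=7
Op 6: tick 2 -> clock=9.
Op 7: tick 3 -> clock=12. purged={a.com,b.com}
Op 8: tick 1 -> clock=13.
Op 9: insert c.com -> 10.0.0.1 (expiry=13+4=17). clock=13
Op 10: insert b.com -> 10.0.0.4 (expiry=13+2=15). clock=13
Op 11: tick 2 -> clock=15. purged={b.com}
Op 12: insert a.com -> 10.0.0.4 (expiry=15+5=20). clock=15
Op 13: insert c.com -> 10.0.0.1 (expiry=15+1=16). clock=15
Op 14: tick 5 -> clock=20. purged={a.com,c.com}
Op 15: insert c.com -> 10.0.0.5 (expiry=20+2=22). clock=20
Op 16: insert a.com -> 10.0.0.6 (expiry=20+2=22). clock=20
Op 17: insert b.com -> 10.0.0.6 (expiry=20+3=23). clock=20
Op 18: insert a.com -> 10.0.0.4 (expiry=20+5=25). clock=20
Op 19: insert b.com -> 10.0.0.6 (expiry=20+5=25). clock=20
Op 20: insert c.com -> 10.0.0.1 (expiry=20+1=21). clock=20
Op 21: tick 5 -> clock=25. purged={a.com,b.com,c.com}
Op 22: insert b.com -> 10.0.0.5 (expiry=25+2=27). clock=25
Op 23: insert a.com -> 10.0.0.2 (expiry=25+5=30). clock=25
Op 24: insert c.com -> 10.0.0.3 (expiry=25+3=28). clock=25
Op 25: tick 1 -> clock=26.
Final cache (unexpired): {a.com,b.com,c.com} -> size=3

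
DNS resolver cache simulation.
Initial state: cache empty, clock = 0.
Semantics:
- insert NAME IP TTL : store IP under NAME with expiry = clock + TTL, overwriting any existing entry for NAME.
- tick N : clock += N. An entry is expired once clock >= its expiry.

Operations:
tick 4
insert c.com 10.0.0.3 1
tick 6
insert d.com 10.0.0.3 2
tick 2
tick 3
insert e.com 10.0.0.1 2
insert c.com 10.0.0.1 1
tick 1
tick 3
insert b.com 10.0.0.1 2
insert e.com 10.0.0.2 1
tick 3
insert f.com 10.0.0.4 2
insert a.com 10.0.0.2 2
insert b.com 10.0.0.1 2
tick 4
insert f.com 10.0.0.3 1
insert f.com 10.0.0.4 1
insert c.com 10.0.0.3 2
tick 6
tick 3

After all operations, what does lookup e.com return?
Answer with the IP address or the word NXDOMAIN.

Answer: NXDOMAIN

Derivation:
Op 1: tick 4 -> clock=4.
Op 2: insert c.com -> 10.0.0.3 (expiry=4+1=5). clock=4
Op 3: tick 6 -> clock=10. purged={c.com}
Op 4: insert d.com -> 10.0.0.3 (expiry=10+2=12). clock=10
Op 5: tick 2 -> clock=12. purged={d.com}
Op 6: tick 3 -> clock=15.
Op 7: insert e.com -> 10.0.0.1 (expiry=15+2=17). clock=15
Op 8: insert c.com -> 10.0.0.1 (expiry=15+1=16). clock=15
Op 9: tick 1 -> clock=16. purged={c.com}
Op 10: tick 3 -> clock=19. purged={e.com}
Op 11: insert b.com -> 10.0.0.1 (expiry=19+2=21). clock=19
Op 12: insert e.com -> 10.0.0.2 (expiry=19+1=20). clock=19
Op 13: tick 3 -> clock=22. purged={b.com,e.com}
Op 14: insert f.com -> 10.0.0.4 (expiry=22+2=24). clock=22
Op 15: insert a.com -> 10.0.0.2 (expiry=22+2=24). clock=22
Op 16: insert b.com -> 10.0.0.1 (expiry=22+2=24). clock=22
Op 17: tick 4 -> clock=26. purged={a.com,b.com,f.com}
Op 18: insert f.com -> 10.0.0.3 (expiry=26+1=27). clock=26
Op 19: insert f.com -> 10.0.0.4 (expiry=26+1=27). clock=26
Op 20: insert c.com -> 10.0.0.3 (expiry=26+2=28). clock=26
Op 21: tick 6 -> clock=32. purged={c.com,f.com}
Op 22: tick 3 -> clock=35.
lookup e.com: not in cache (expired or never inserted)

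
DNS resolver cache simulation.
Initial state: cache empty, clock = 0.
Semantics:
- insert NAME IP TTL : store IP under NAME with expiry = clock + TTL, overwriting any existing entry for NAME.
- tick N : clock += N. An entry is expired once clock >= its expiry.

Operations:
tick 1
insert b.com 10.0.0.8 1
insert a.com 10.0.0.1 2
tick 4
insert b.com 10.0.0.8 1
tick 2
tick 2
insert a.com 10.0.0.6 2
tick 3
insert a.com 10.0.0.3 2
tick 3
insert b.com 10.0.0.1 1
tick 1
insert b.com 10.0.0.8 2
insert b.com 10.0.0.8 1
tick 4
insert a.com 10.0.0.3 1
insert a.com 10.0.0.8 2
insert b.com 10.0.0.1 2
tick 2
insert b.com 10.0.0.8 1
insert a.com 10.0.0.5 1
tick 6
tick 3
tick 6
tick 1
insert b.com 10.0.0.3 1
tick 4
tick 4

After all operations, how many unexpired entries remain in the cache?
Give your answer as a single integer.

Answer: 0

Derivation:
Op 1: tick 1 -> clock=1.
Op 2: insert b.com -> 10.0.0.8 (expiry=1+1=2). clock=1
Op 3: insert a.com -> 10.0.0.1 (expiry=1+2=3). clock=1
Op 4: tick 4 -> clock=5. purged={a.com,b.com}
Op 5: insert b.com -> 10.0.0.8 (expiry=5+1=6). clock=5
Op 6: tick 2 -> clock=7. purged={b.com}
Op 7: tick 2 -> clock=9.
Op 8: insert a.com -> 10.0.0.6 (expiry=9+2=11). clock=9
Op 9: tick 3 -> clock=12. purged={a.com}
Op 10: insert a.com -> 10.0.0.3 (expiry=12+2=14). clock=12
Op 11: tick 3 -> clock=15. purged={a.com}
Op 12: insert b.com -> 10.0.0.1 (expiry=15+1=16). clock=15
Op 13: tick 1 -> clock=16. purged={b.com}
Op 14: insert b.com -> 10.0.0.8 (expiry=16+2=18). clock=16
Op 15: insert b.com -> 10.0.0.8 (expiry=16+1=17). clock=16
Op 16: tick 4 -> clock=20. purged={b.com}
Op 17: insert a.com -> 10.0.0.3 (expiry=20+1=21). clock=20
Op 18: insert a.com -> 10.0.0.8 (expiry=20+2=22). clock=20
Op 19: insert b.com -> 10.0.0.1 (expiry=20+2=22). clock=20
Op 20: tick 2 -> clock=22. purged={a.com,b.com}
Op 21: insert b.com -> 10.0.0.8 (expiry=22+1=23). clock=22
Op 22: insert a.com -> 10.0.0.5 (expiry=22+1=23). clock=22
Op 23: tick 6 -> clock=28. purged={a.com,b.com}
Op 24: tick 3 -> clock=31.
Op 25: tick 6 -> clock=37.
Op 26: tick 1 -> clock=38.
Op 27: insert b.com -> 10.0.0.3 (expiry=38+1=39). clock=38
Op 28: tick 4 -> clock=42. purged={b.com}
Op 29: tick 4 -> clock=46.
Final cache (unexpired): {} -> size=0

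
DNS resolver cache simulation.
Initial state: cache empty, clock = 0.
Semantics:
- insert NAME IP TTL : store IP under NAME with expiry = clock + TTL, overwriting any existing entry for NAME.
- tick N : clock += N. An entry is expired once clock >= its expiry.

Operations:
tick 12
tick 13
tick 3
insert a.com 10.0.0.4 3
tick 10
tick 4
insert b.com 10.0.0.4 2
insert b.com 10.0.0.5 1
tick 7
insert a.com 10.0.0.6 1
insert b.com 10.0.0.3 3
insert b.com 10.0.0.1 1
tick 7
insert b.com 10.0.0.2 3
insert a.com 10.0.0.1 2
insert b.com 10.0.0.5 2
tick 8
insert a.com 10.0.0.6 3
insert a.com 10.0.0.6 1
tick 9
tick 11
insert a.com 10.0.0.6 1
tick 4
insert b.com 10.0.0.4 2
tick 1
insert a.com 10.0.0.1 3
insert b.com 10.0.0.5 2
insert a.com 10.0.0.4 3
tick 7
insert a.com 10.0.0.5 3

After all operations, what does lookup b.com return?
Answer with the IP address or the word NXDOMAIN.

Op 1: tick 12 -> clock=12.
Op 2: tick 13 -> clock=25.
Op 3: tick 3 -> clock=28.
Op 4: insert a.com -> 10.0.0.4 (expiry=28+3=31). clock=28
Op 5: tick 10 -> clock=38. purged={a.com}
Op 6: tick 4 -> clock=42.
Op 7: insert b.com -> 10.0.0.4 (expiry=42+2=44). clock=42
Op 8: insert b.com -> 10.0.0.5 (expiry=42+1=43). clock=42
Op 9: tick 7 -> clock=49. purged={b.com}
Op 10: insert a.com -> 10.0.0.6 (expiry=49+1=50). clock=49
Op 11: insert b.com -> 10.0.0.3 (expiry=49+3=52). clock=49
Op 12: insert b.com -> 10.0.0.1 (expiry=49+1=50). clock=49
Op 13: tick 7 -> clock=56. purged={a.com,b.com}
Op 14: insert b.com -> 10.0.0.2 (expiry=56+3=59). clock=56
Op 15: insert a.com -> 10.0.0.1 (expiry=56+2=58). clock=56
Op 16: insert b.com -> 10.0.0.5 (expiry=56+2=58). clock=56
Op 17: tick 8 -> clock=64. purged={a.com,b.com}
Op 18: insert a.com -> 10.0.0.6 (expiry=64+3=67). clock=64
Op 19: insert a.com -> 10.0.0.6 (expiry=64+1=65). clock=64
Op 20: tick 9 -> clock=73. purged={a.com}
Op 21: tick 11 -> clock=84.
Op 22: insert a.com -> 10.0.0.6 (expiry=84+1=85). clock=84
Op 23: tick 4 -> clock=88. purged={a.com}
Op 24: insert b.com -> 10.0.0.4 (expiry=88+2=90). clock=88
Op 25: tick 1 -> clock=89.
Op 26: insert a.com -> 10.0.0.1 (expiry=89+3=92). clock=89
Op 27: insert b.com -> 10.0.0.5 (expiry=89+2=91). clock=89
Op 28: insert a.com -> 10.0.0.4 (expiry=89+3=92). clock=89
Op 29: tick 7 -> clock=96. purged={a.com,b.com}
Op 30: insert a.com -> 10.0.0.5 (expiry=96+3=99). clock=96
lookup b.com: not in cache (expired or never inserted)

Answer: NXDOMAIN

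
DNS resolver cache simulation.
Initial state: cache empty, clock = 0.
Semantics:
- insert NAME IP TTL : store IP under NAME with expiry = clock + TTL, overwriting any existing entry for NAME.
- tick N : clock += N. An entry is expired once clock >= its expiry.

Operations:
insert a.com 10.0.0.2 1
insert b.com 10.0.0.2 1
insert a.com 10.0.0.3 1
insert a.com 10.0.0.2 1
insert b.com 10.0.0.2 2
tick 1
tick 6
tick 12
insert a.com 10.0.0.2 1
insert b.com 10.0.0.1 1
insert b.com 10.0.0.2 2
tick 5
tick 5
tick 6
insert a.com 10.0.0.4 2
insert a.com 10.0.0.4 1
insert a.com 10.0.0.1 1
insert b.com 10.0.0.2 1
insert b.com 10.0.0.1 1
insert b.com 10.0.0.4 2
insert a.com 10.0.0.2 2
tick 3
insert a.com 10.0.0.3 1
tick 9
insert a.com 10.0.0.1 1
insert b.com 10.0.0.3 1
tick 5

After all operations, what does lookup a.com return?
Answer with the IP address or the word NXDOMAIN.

Op 1: insert a.com -> 10.0.0.2 (expiry=0+1=1). clock=0
Op 2: insert b.com -> 10.0.0.2 (expiry=0+1=1). clock=0
Op 3: insert a.com -> 10.0.0.3 (expiry=0+1=1). clock=0
Op 4: insert a.com -> 10.0.0.2 (expiry=0+1=1). clock=0
Op 5: insert b.com -> 10.0.0.2 (expiry=0+2=2). clock=0
Op 6: tick 1 -> clock=1. purged={a.com}
Op 7: tick 6 -> clock=7. purged={b.com}
Op 8: tick 12 -> clock=19.
Op 9: insert a.com -> 10.0.0.2 (expiry=19+1=20). clock=19
Op 10: insert b.com -> 10.0.0.1 (expiry=19+1=20). clock=19
Op 11: insert b.com -> 10.0.0.2 (expiry=19+2=21). clock=19
Op 12: tick 5 -> clock=24. purged={a.com,b.com}
Op 13: tick 5 -> clock=29.
Op 14: tick 6 -> clock=35.
Op 15: insert a.com -> 10.0.0.4 (expiry=35+2=37). clock=35
Op 16: insert a.com -> 10.0.0.4 (expiry=35+1=36). clock=35
Op 17: insert a.com -> 10.0.0.1 (expiry=35+1=36). clock=35
Op 18: insert b.com -> 10.0.0.2 (expiry=35+1=36). clock=35
Op 19: insert b.com -> 10.0.0.1 (expiry=35+1=36). clock=35
Op 20: insert b.com -> 10.0.0.4 (expiry=35+2=37). clock=35
Op 21: insert a.com -> 10.0.0.2 (expiry=35+2=37). clock=35
Op 22: tick 3 -> clock=38. purged={a.com,b.com}
Op 23: insert a.com -> 10.0.0.3 (expiry=38+1=39). clock=38
Op 24: tick 9 -> clock=47. purged={a.com}
Op 25: insert a.com -> 10.0.0.1 (expiry=47+1=48). clock=47
Op 26: insert b.com -> 10.0.0.3 (expiry=47+1=48). clock=47
Op 27: tick 5 -> clock=52. purged={a.com,b.com}
lookup a.com: not in cache (expired or never inserted)

Answer: NXDOMAIN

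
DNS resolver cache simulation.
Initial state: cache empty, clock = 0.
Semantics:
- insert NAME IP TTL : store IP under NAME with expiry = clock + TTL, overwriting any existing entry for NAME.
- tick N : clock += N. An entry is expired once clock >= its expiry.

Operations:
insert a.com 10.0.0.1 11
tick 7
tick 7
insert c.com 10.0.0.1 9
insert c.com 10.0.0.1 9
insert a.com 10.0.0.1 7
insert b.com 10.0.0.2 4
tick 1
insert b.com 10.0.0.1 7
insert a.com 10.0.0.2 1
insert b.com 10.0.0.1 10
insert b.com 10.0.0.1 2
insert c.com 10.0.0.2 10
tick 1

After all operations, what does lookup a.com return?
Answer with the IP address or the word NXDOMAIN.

Answer: NXDOMAIN

Derivation:
Op 1: insert a.com -> 10.0.0.1 (expiry=0+11=11). clock=0
Op 2: tick 7 -> clock=7.
Op 3: tick 7 -> clock=14. purged={a.com}
Op 4: insert c.com -> 10.0.0.1 (expiry=14+9=23). clock=14
Op 5: insert c.com -> 10.0.0.1 (expiry=14+9=23). clock=14
Op 6: insert a.com -> 10.0.0.1 (expiry=14+7=21). clock=14
Op 7: insert b.com -> 10.0.0.2 (expiry=14+4=18). clock=14
Op 8: tick 1 -> clock=15.
Op 9: insert b.com -> 10.0.0.1 (expiry=15+7=22). clock=15
Op 10: insert a.com -> 10.0.0.2 (expiry=15+1=16). clock=15
Op 11: insert b.com -> 10.0.0.1 (expiry=15+10=25). clock=15
Op 12: insert b.com -> 10.0.0.1 (expiry=15+2=17). clock=15
Op 13: insert c.com -> 10.0.0.2 (expiry=15+10=25). clock=15
Op 14: tick 1 -> clock=16. purged={a.com}
lookup a.com: not in cache (expired or never inserted)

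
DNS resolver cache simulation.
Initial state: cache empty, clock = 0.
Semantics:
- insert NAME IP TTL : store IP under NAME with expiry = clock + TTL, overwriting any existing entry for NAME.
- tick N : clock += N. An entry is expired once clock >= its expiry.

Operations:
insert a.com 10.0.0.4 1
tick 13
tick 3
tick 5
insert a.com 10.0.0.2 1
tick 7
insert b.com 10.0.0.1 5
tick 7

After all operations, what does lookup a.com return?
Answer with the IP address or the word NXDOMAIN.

Op 1: insert a.com -> 10.0.0.4 (expiry=0+1=1). clock=0
Op 2: tick 13 -> clock=13. purged={a.com}
Op 3: tick 3 -> clock=16.
Op 4: tick 5 -> clock=21.
Op 5: insert a.com -> 10.0.0.2 (expiry=21+1=22). clock=21
Op 6: tick 7 -> clock=28. purged={a.com}
Op 7: insert b.com -> 10.0.0.1 (expiry=28+5=33). clock=28
Op 8: tick 7 -> clock=35. purged={b.com}
lookup a.com: not in cache (expired or never inserted)

Answer: NXDOMAIN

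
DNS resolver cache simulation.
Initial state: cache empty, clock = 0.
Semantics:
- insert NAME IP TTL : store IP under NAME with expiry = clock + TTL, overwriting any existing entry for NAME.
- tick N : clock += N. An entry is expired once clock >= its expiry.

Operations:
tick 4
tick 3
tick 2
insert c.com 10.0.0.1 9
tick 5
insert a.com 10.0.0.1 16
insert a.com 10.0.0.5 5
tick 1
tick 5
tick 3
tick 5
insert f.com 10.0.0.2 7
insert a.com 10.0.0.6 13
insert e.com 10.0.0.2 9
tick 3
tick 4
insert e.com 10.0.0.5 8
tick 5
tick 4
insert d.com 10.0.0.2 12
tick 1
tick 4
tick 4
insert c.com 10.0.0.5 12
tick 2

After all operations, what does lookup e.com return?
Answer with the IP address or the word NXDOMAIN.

Answer: NXDOMAIN

Derivation:
Op 1: tick 4 -> clock=4.
Op 2: tick 3 -> clock=7.
Op 3: tick 2 -> clock=9.
Op 4: insert c.com -> 10.0.0.1 (expiry=9+9=18). clock=9
Op 5: tick 5 -> clock=14.
Op 6: insert a.com -> 10.0.0.1 (expiry=14+16=30). clock=14
Op 7: insert a.com -> 10.0.0.5 (expiry=14+5=19). clock=14
Op 8: tick 1 -> clock=15.
Op 9: tick 5 -> clock=20. purged={a.com,c.com}
Op 10: tick 3 -> clock=23.
Op 11: tick 5 -> clock=28.
Op 12: insert f.com -> 10.0.0.2 (expiry=28+7=35). clock=28
Op 13: insert a.com -> 10.0.0.6 (expiry=28+13=41). clock=28
Op 14: insert e.com -> 10.0.0.2 (expiry=28+9=37). clock=28
Op 15: tick 3 -> clock=31.
Op 16: tick 4 -> clock=35. purged={f.com}
Op 17: insert e.com -> 10.0.0.5 (expiry=35+8=43). clock=35
Op 18: tick 5 -> clock=40.
Op 19: tick 4 -> clock=44. purged={a.com,e.com}
Op 20: insert d.com -> 10.0.0.2 (expiry=44+12=56). clock=44
Op 21: tick 1 -> clock=45.
Op 22: tick 4 -> clock=49.
Op 23: tick 4 -> clock=53.
Op 24: insert c.com -> 10.0.0.5 (expiry=53+12=65). clock=53
Op 25: tick 2 -> clock=55.
lookup e.com: not in cache (expired or never inserted)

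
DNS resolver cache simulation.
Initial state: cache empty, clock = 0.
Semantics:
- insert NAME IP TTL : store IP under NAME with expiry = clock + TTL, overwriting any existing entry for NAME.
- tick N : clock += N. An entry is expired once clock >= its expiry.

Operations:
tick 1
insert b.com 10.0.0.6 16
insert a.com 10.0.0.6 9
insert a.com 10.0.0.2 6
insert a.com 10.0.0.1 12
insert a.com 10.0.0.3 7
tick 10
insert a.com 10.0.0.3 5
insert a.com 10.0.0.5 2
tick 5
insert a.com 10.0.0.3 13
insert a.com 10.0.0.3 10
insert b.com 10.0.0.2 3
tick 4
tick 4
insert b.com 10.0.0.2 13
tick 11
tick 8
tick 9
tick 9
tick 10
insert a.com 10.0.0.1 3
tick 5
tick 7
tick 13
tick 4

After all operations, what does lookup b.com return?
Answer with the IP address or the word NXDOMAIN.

Op 1: tick 1 -> clock=1.
Op 2: insert b.com -> 10.0.0.6 (expiry=1+16=17). clock=1
Op 3: insert a.com -> 10.0.0.6 (expiry=1+9=10). clock=1
Op 4: insert a.com -> 10.0.0.2 (expiry=1+6=7). clock=1
Op 5: insert a.com -> 10.0.0.1 (expiry=1+12=13). clock=1
Op 6: insert a.com -> 10.0.0.3 (expiry=1+7=8). clock=1
Op 7: tick 10 -> clock=11. purged={a.com}
Op 8: insert a.com -> 10.0.0.3 (expiry=11+5=16). clock=11
Op 9: insert a.com -> 10.0.0.5 (expiry=11+2=13). clock=11
Op 10: tick 5 -> clock=16. purged={a.com}
Op 11: insert a.com -> 10.0.0.3 (expiry=16+13=29). clock=16
Op 12: insert a.com -> 10.0.0.3 (expiry=16+10=26). clock=16
Op 13: insert b.com -> 10.0.0.2 (expiry=16+3=19). clock=16
Op 14: tick 4 -> clock=20. purged={b.com}
Op 15: tick 4 -> clock=24.
Op 16: insert b.com -> 10.0.0.2 (expiry=24+13=37). clock=24
Op 17: tick 11 -> clock=35. purged={a.com}
Op 18: tick 8 -> clock=43. purged={b.com}
Op 19: tick 9 -> clock=52.
Op 20: tick 9 -> clock=61.
Op 21: tick 10 -> clock=71.
Op 22: insert a.com -> 10.0.0.1 (expiry=71+3=74). clock=71
Op 23: tick 5 -> clock=76. purged={a.com}
Op 24: tick 7 -> clock=83.
Op 25: tick 13 -> clock=96.
Op 26: tick 4 -> clock=100.
lookup b.com: not in cache (expired or never inserted)

Answer: NXDOMAIN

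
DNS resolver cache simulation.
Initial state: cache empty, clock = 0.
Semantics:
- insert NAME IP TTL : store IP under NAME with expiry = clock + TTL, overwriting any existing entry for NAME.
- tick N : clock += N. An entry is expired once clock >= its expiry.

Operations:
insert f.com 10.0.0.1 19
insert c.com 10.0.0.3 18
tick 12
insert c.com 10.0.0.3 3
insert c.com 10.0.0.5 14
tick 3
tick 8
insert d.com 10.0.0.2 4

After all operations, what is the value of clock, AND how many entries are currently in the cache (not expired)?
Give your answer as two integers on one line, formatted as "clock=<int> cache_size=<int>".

Answer: clock=23 cache_size=2

Derivation:
Op 1: insert f.com -> 10.0.0.1 (expiry=0+19=19). clock=0
Op 2: insert c.com -> 10.0.0.3 (expiry=0+18=18). clock=0
Op 3: tick 12 -> clock=12.
Op 4: insert c.com -> 10.0.0.3 (expiry=12+3=15). clock=12
Op 5: insert c.com -> 10.0.0.5 (expiry=12+14=26). clock=12
Op 6: tick 3 -> clock=15.
Op 7: tick 8 -> clock=23. purged={f.com}
Op 8: insert d.com -> 10.0.0.2 (expiry=23+4=27). clock=23
Final clock = 23
Final cache (unexpired): {c.com,d.com} -> size=2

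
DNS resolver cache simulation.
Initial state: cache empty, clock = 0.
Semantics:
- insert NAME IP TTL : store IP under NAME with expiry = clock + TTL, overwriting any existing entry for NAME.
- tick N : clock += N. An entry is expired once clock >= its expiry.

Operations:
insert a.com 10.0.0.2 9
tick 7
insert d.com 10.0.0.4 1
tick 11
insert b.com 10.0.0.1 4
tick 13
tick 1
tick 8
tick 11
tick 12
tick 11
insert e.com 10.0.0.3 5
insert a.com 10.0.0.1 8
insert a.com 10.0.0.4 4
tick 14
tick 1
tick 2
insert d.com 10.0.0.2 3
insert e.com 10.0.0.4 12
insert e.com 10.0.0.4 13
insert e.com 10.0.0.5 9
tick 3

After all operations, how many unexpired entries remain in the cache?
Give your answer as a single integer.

Answer: 1

Derivation:
Op 1: insert a.com -> 10.0.0.2 (expiry=0+9=9). clock=0
Op 2: tick 7 -> clock=7.
Op 3: insert d.com -> 10.0.0.4 (expiry=7+1=8). clock=7
Op 4: tick 11 -> clock=18. purged={a.com,d.com}
Op 5: insert b.com -> 10.0.0.1 (expiry=18+4=22). clock=18
Op 6: tick 13 -> clock=31. purged={b.com}
Op 7: tick 1 -> clock=32.
Op 8: tick 8 -> clock=40.
Op 9: tick 11 -> clock=51.
Op 10: tick 12 -> clock=63.
Op 11: tick 11 -> clock=74.
Op 12: insert e.com -> 10.0.0.3 (expiry=74+5=79). clock=74
Op 13: insert a.com -> 10.0.0.1 (expiry=74+8=82). clock=74
Op 14: insert a.com -> 10.0.0.4 (expiry=74+4=78). clock=74
Op 15: tick 14 -> clock=88. purged={a.com,e.com}
Op 16: tick 1 -> clock=89.
Op 17: tick 2 -> clock=91.
Op 18: insert d.com -> 10.0.0.2 (expiry=91+3=94). clock=91
Op 19: insert e.com -> 10.0.0.4 (expiry=91+12=103). clock=91
Op 20: insert e.com -> 10.0.0.4 (expiry=91+13=104). clock=91
Op 21: insert e.com -> 10.0.0.5 (expiry=91+9=100). clock=91
Op 22: tick 3 -> clock=94. purged={d.com}
Final cache (unexpired): {e.com} -> size=1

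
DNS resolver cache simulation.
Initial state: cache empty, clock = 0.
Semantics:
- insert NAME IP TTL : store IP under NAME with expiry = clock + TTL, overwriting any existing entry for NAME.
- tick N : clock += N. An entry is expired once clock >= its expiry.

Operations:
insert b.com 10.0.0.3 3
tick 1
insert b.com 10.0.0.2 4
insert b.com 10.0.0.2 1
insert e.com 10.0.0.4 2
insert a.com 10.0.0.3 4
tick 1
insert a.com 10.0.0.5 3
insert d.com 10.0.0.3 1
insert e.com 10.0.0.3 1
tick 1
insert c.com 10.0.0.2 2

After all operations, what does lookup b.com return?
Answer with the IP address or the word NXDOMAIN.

Op 1: insert b.com -> 10.0.0.3 (expiry=0+3=3). clock=0
Op 2: tick 1 -> clock=1.
Op 3: insert b.com -> 10.0.0.2 (expiry=1+4=5). clock=1
Op 4: insert b.com -> 10.0.0.2 (expiry=1+1=2). clock=1
Op 5: insert e.com -> 10.0.0.4 (expiry=1+2=3). clock=1
Op 6: insert a.com -> 10.0.0.3 (expiry=1+4=5). clock=1
Op 7: tick 1 -> clock=2. purged={b.com}
Op 8: insert a.com -> 10.0.0.5 (expiry=2+3=5). clock=2
Op 9: insert d.com -> 10.0.0.3 (expiry=2+1=3). clock=2
Op 10: insert e.com -> 10.0.0.3 (expiry=2+1=3). clock=2
Op 11: tick 1 -> clock=3. purged={d.com,e.com}
Op 12: insert c.com -> 10.0.0.2 (expiry=3+2=5). clock=3
lookup b.com: not in cache (expired or never inserted)

Answer: NXDOMAIN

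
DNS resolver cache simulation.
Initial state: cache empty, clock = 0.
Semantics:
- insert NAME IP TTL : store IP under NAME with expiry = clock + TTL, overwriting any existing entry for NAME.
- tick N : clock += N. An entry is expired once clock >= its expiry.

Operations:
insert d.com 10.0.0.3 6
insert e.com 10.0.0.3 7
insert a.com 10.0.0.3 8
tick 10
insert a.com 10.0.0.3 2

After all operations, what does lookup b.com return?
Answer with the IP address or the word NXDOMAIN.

Answer: NXDOMAIN

Derivation:
Op 1: insert d.com -> 10.0.0.3 (expiry=0+6=6). clock=0
Op 2: insert e.com -> 10.0.0.3 (expiry=0+7=7). clock=0
Op 3: insert a.com -> 10.0.0.3 (expiry=0+8=8). clock=0
Op 4: tick 10 -> clock=10. purged={a.com,d.com,e.com}
Op 5: insert a.com -> 10.0.0.3 (expiry=10+2=12). clock=10
lookup b.com: not in cache (expired or never inserted)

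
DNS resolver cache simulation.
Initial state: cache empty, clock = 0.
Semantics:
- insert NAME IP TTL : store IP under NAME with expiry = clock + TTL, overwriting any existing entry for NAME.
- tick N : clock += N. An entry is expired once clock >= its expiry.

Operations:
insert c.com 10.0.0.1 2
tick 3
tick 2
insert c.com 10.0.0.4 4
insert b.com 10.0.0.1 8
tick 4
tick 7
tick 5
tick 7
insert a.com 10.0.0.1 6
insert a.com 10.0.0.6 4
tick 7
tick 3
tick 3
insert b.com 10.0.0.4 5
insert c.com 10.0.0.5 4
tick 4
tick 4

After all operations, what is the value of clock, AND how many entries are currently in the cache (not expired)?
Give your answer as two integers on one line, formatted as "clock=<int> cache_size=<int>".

Op 1: insert c.com -> 10.0.0.1 (expiry=0+2=2). clock=0
Op 2: tick 3 -> clock=3. purged={c.com}
Op 3: tick 2 -> clock=5.
Op 4: insert c.com -> 10.0.0.4 (expiry=5+4=9). clock=5
Op 5: insert b.com -> 10.0.0.1 (expiry=5+8=13). clock=5
Op 6: tick 4 -> clock=9. purged={c.com}
Op 7: tick 7 -> clock=16. purged={b.com}
Op 8: tick 5 -> clock=21.
Op 9: tick 7 -> clock=28.
Op 10: insert a.com -> 10.0.0.1 (expiry=28+6=34). clock=28
Op 11: insert a.com -> 10.0.0.6 (expiry=28+4=32). clock=28
Op 12: tick 7 -> clock=35. purged={a.com}
Op 13: tick 3 -> clock=38.
Op 14: tick 3 -> clock=41.
Op 15: insert b.com -> 10.0.0.4 (expiry=41+5=46). clock=41
Op 16: insert c.com -> 10.0.0.5 (expiry=41+4=45). clock=41
Op 17: tick 4 -> clock=45. purged={c.com}
Op 18: tick 4 -> clock=49. purged={b.com}
Final clock = 49
Final cache (unexpired): {} -> size=0

Answer: clock=49 cache_size=0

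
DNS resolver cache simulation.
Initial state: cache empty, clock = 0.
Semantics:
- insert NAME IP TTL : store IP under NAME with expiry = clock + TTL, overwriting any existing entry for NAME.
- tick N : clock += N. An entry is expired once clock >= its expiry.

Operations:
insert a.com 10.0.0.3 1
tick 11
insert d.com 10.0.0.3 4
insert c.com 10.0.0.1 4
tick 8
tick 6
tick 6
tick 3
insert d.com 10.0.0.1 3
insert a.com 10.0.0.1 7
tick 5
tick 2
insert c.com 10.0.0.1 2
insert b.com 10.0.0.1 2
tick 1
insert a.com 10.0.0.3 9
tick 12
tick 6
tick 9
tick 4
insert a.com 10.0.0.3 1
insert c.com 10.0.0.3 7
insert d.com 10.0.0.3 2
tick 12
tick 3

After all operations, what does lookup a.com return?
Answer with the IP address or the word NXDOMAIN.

Op 1: insert a.com -> 10.0.0.3 (expiry=0+1=1). clock=0
Op 2: tick 11 -> clock=11. purged={a.com}
Op 3: insert d.com -> 10.0.0.3 (expiry=11+4=15). clock=11
Op 4: insert c.com -> 10.0.0.1 (expiry=11+4=15). clock=11
Op 5: tick 8 -> clock=19. purged={c.com,d.com}
Op 6: tick 6 -> clock=25.
Op 7: tick 6 -> clock=31.
Op 8: tick 3 -> clock=34.
Op 9: insert d.com -> 10.0.0.1 (expiry=34+3=37). clock=34
Op 10: insert a.com -> 10.0.0.1 (expiry=34+7=41). clock=34
Op 11: tick 5 -> clock=39. purged={d.com}
Op 12: tick 2 -> clock=41. purged={a.com}
Op 13: insert c.com -> 10.0.0.1 (expiry=41+2=43). clock=41
Op 14: insert b.com -> 10.0.0.1 (expiry=41+2=43). clock=41
Op 15: tick 1 -> clock=42.
Op 16: insert a.com -> 10.0.0.3 (expiry=42+9=51). clock=42
Op 17: tick 12 -> clock=54. purged={a.com,b.com,c.com}
Op 18: tick 6 -> clock=60.
Op 19: tick 9 -> clock=69.
Op 20: tick 4 -> clock=73.
Op 21: insert a.com -> 10.0.0.3 (expiry=73+1=74). clock=73
Op 22: insert c.com -> 10.0.0.3 (expiry=73+7=80). clock=73
Op 23: insert d.com -> 10.0.0.3 (expiry=73+2=75). clock=73
Op 24: tick 12 -> clock=85. purged={a.com,c.com,d.com}
Op 25: tick 3 -> clock=88.
lookup a.com: not in cache (expired or never inserted)

Answer: NXDOMAIN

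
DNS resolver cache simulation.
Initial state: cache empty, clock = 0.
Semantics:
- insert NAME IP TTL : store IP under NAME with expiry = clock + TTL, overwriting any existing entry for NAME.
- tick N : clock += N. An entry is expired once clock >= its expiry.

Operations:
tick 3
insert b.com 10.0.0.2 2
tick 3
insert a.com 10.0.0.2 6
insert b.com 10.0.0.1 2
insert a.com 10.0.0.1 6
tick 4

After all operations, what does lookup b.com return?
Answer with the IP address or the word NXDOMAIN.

Op 1: tick 3 -> clock=3.
Op 2: insert b.com -> 10.0.0.2 (expiry=3+2=5). clock=3
Op 3: tick 3 -> clock=6. purged={b.com}
Op 4: insert a.com -> 10.0.0.2 (expiry=6+6=12). clock=6
Op 5: insert b.com -> 10.0.0.1 (expiry=6+2=8). clock=6
Op 6: insert a.com -> 10.0.0.1 (expiry=6+6=12). clock=6
Op 7: tick 4 -> clock=10. purged={b.com}
lookup b.com: not in cache (expired or never inserted)

Answer: NXDOMAIN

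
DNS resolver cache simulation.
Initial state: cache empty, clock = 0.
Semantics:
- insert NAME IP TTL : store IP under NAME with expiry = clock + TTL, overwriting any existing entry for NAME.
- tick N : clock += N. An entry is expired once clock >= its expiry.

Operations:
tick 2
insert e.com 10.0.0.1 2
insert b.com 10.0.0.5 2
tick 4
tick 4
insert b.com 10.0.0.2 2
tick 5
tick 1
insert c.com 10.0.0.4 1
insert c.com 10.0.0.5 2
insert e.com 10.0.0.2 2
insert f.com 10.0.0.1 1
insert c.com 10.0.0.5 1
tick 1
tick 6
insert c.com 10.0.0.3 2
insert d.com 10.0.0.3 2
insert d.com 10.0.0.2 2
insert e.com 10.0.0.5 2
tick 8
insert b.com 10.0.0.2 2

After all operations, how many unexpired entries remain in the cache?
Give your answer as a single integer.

Answer: 1

Derivation:
Op 1: tick 2 -> clock=2.
Op 2: insert e.com -> 10.0.0.1 (expiry=2+2=4). clock=2
Op 3: insert b.com -> 10.0.0.5 (expiry=2+2=4). clock=2
Op 4: tick 4 -> clock=6. purged={b.com,e.com}
Op 5: tick 4 -> clock=10.
Op 6: insert b.com -> 10.0.0.2 (expiry=10+2=12). clock=10
Op 7: tick 5 -> clock=15. purged={b.com}
Op 8: tick 1 -> clock=16.
Op 9: insert c.com -> 10.0.0.4 (expiry=16+1=17). clock=16
Op 10: insert c.com -> 10.0.0.5 (expiry=16+2=18). clock=16
Op 11: insert e.com -> 10.0.0.2 (expiry=16+2=18). clock=16
Op 12: insert f.com -> 10.0.0.1 (expiry=16+1=17). clock=16
Op 13: insert c.com -> 10.0.0.5 (expiry=16+1=17). clock=16
Op 14: tick 1 -> clock=17. purged={c.com,f.com}
Op 15: tick 6 -> clock=23. purged={e.com}
Op 16: insert c.com -> 10.0.0.3 (expiry=23+2=25). clock=23
Op 17: insert d.com -> 10.0.0.3 (expiry=23+2=25). clock=23
Op 18: insert d.com -> 10.0.0.2 (expiry=23+2=25). clock=23
Op 19: insert e.com -> 10.0.0.5 (expiry=23+2=25). clock=23
Op 20: tick 8 -> clock=31. purged={c.com,d.com,e.com}
Op 21: insert b.com -> 10.0.0.2 (expiry=31+2=33). clock=31
Final cache (unexpired): {b.com} -> size=1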